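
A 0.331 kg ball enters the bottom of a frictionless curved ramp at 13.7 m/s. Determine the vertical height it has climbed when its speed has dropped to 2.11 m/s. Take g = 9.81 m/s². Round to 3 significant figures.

h = 9.34 m

Conservation of energy: ½mv₁² = ½mv₂² + mgh
h = (v₁² − v₂²)/(2g) = (13.7² − 2.11²)/(2 × 9.81) = 9.339 m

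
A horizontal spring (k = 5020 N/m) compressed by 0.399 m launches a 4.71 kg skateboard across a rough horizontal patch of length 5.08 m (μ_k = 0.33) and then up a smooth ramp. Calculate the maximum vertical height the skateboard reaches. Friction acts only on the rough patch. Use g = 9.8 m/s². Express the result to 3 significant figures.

h = 6.98 m

Spring energy: E₀ = ½kx² = ½(5020)(0.399)² = 399.59 J
Friction: W_f = μ_k mg d = (0.33)(4.71)(9.8)(5.08) = 77.38 J
Energy at base of ramp: E = 399.59 − 77.38 = 322.22 J
At max height all remaining energy is PE: mgh = E ⇒ h = E/(mg) = 322.22/(4.71 × 9.8) = 6.981 m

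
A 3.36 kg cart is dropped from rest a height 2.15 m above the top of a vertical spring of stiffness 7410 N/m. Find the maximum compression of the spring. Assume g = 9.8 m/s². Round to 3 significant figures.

Let x be the compression. The total drop is H + x, and the cart is instantaneously at rest at max compression, so energy conservation gives:
mg(H + x) = ½kx²
½(7410)x² − (3.36)(9.8)x − (3.36)(9.8)(2.15) = 0
3705x² − 32.93x − 70.80 = 0
x = [32.93 + √(1084 + 1.0492e+06)]/(2 × 3705) = 0.1427 m

x = 0.143 m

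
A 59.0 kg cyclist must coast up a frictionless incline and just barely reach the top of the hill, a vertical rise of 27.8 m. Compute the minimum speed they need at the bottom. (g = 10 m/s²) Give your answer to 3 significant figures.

v = 23.6 m/s

At the top they are momentarily at rest, so all KE converts to PE: ½mv² = mgh
v = √(2gh) = √(2 × 10 × 27.8) = 23.58 m/s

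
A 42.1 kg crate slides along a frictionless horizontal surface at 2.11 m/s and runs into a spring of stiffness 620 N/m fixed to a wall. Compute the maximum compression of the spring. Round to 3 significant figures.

Conservation of energy between contact and max compression: ½mv² = ½kx²
x = v√(m/k) = 2.11 × √(42.1/620) = 0.5498 m

x = 0.550 m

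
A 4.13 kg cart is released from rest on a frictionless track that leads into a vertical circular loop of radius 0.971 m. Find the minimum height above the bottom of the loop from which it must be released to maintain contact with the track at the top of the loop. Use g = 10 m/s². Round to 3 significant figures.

h = 2.43 m

At the top, for minimum speed gravity alone supplies the centripetal force: mg = mv_top²/r ⇒ v_top² = gr = 9.710 m²/s²
Energy conservation from release height h to the top (height 2r): mgh = ½mv_top² + mg(2r)
h = v_top²/(2g) + 2r = r/2 + 2r = 5r/2 = 2.427 m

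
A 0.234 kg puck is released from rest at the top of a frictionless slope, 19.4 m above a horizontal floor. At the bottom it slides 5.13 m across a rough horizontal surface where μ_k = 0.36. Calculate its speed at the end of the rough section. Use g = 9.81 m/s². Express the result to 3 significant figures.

v = 18.6 m/s

Energy at the top = energy at the end + work done against friction:
mgh = ½mv² + μ_k m g d
W_f = μ_k mg d = (0.36)(0.234)(9.81)(5.13) = 4.239 J
½mv² = mgh − W_f = 44.533 − 4.239 = 40.294 J
v = √(2 × 40.294/0.234) = 18.56 m/s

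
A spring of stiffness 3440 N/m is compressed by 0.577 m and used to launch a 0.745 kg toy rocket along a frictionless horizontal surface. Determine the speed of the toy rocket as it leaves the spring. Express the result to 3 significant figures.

v = 39.2 m/s

Conservation of energy: ½kx² = ½mv²
v = x√(k/m) = 0.577 × √(3440/0.745) = 39.21 m/s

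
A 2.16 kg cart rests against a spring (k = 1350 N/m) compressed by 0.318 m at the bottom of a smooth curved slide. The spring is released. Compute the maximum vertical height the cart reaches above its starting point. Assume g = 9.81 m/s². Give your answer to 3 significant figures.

At maximum height the cart is at rest, so ½kx² = mgh
h = kx²/(2mg) = (1350)(0.318)²/(2 × 2.16 × 9.81) = 3.221 m

h = 3.22 m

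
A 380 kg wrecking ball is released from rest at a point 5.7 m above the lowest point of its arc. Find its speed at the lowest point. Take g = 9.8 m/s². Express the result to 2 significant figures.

v = 11 m/s

Mechanical energy is conserved (no friction): mgh = ½mv²
v = √(2gh) = √(2 × 9.8 × 5.7) = √111.72 = 10.57 m/s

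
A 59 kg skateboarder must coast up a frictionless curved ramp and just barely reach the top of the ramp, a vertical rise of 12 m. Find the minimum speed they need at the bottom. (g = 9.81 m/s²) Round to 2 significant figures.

v = 15 m/s

At the top they are momentarily at rest, so all KE converts to PE: ½mv² = mgh
v = √(2gh) = √(2 × 9.81 × 12) = 15.34 m/s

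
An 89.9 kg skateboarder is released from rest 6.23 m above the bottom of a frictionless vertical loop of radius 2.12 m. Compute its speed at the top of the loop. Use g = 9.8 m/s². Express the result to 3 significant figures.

v = 6.25 m/s

Energy conservation: mgh = ½mv_top² + mg(2r)
v_top² = 2g(h − 2r) = 2(9.8)(6.23 − 4.240) = 39.00
v_top = 6.245 m/s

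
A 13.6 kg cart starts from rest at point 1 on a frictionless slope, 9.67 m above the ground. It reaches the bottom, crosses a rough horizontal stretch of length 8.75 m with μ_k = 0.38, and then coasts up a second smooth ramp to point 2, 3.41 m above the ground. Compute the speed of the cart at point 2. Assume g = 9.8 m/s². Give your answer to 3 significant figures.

v = 7.58 m/s

Energy at 1: mgh₁ = (13.6)(9.8)(9.67) = 1288.8 J
Friction loss: W_f = μ_k mg d = 443.2 J
At 2: ½mv² + mgh₂ = mgh₁ − W_f
½mv² = 1288.8 − 443.2 − 454.48 = 391.18 J
v = √(2 × 391.18/13.6) = 7.585 m/s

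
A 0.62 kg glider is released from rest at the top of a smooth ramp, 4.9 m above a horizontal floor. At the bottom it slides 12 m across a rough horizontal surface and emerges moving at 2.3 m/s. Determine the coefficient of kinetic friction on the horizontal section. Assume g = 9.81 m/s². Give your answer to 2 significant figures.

μ_k = 0.39

Energy bookkeeping (friction removes W_f = μ_k N d):
mgh = ½mv² + μ_k m g d
mgh = 29.803 J; ½mv² = 1.6399 J
W_f = 29.803 − 1.6399 = 28.16 J
μ_k = W_f/(mg·d) = 28.16/(6.082 × 12) = 0.3859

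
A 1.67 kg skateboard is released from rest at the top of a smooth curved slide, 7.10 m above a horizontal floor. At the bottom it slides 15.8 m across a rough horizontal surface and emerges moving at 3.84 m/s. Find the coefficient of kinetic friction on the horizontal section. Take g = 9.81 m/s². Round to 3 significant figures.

Applying the work–energy principle:
mgh = ½mv² + μ_k m g d
mgh = 116.32 J; ½mv² = 12.313 J
W_f = 116.32 − 12.313 = 104.0 J
μ_k = W_f/(mg·d) = 104.0/(16.38 × 15.8) = 0.4018

μ_k = 0.402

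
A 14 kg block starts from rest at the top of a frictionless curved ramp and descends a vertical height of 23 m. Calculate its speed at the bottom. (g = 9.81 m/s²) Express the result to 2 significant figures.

Energy conservation between the two points: mgh = ½mv²
v = √(2gh) = √(2 × 9.81 × 23) = √451.26 = 21.24 m/s

v = 21 m/s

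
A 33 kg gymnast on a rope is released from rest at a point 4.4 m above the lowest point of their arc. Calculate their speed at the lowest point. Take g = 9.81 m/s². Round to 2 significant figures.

By conservation of mechanical energy, mgh = ½mv²
v = √(2gh) = √(2 × 9.81 × 4.4) = √86.328 = 9.291 m/s

v = 9.3 m/s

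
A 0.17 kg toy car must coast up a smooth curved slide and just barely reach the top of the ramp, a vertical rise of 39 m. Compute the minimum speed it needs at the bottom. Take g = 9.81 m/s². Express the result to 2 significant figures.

At the top it is momentarily at rest, so all KE converts to PE: ½mv² = mgh
v = √(2gh) = √(2 × 9.81 × 39) = 27.66 m/s

v = 28 m/s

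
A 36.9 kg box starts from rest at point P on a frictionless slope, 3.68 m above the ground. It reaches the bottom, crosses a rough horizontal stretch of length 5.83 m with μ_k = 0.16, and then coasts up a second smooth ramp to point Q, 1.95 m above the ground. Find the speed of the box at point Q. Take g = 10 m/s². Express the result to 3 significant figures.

v = 3.99 m/s

Energy at P: mgh₁ = (36.9)(10)(3.68) = 1357.9 J
Friction loss: W_f = μ_k mg d = 344.2 J
At Q: ½mv² + mgh₂ = mgh₁ − W_f
½mv² = 1357.9 − 344.2 − 719.55 = 294.17 J
v = √(2 × 294.17/36.9) = 3.993 m/s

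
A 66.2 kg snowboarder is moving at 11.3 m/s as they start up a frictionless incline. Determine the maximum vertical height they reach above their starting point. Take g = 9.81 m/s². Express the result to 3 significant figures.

Setting KE at the bottom equal to PE gained: ½mv² = mgh
h = v²/(2g) = 11.3²/(2 × 9.81) = 6.508 m

h = 6.51 m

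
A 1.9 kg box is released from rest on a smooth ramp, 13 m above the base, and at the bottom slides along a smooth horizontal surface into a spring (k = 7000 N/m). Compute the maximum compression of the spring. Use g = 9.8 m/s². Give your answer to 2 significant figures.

Gravitational PE at the top equals spring PE at max compression: mgh = ½kx²
x = √(2mgh/k) = √(2 × 1.9 × 9.8 × 13 / 7000) = 0.2630 m

x = 0.26 m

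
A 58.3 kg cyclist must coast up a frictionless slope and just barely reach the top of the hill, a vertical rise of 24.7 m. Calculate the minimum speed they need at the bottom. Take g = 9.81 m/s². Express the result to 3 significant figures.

At the top they are momentarily at rest, so all KE converts to PE: ½mv² = mgh
v = √(2gh) = √(2 × 9.81 × 24.7) = 22.01 m/s

v = 22.0 m/s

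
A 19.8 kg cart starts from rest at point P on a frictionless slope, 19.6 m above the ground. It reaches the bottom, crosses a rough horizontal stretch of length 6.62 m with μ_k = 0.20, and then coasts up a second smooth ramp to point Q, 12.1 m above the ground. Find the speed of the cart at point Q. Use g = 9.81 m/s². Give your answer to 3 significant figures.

Energy at P: mgh₁ = (19.8)(9.81)(19.6) = 3807.1 J
Friction loss: W_f = μ_k mg d = 257.2 J
At Q: ½mv² + mgh₂ = mgh₁ − W_f
½mv² = 3807.1 − 257.2 − 2350.3 = 1199.6 J
v = √(2 × 1199.6/19.8) = 11.01 m/s

v = 11.0 m/s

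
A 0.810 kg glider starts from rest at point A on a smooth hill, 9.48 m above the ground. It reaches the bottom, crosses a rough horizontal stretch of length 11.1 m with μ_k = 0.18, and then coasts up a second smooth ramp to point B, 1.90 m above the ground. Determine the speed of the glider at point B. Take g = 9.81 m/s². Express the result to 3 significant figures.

Energy at A: mgh₁ = (0.810)(9.81)(9.48) = 75.329 J
Friction loss: W_f = μ_k mg d = 15.88 J
At B: ½mv² + mgh₂ = mgh₁ − W_f
½mv² = 75.329 − 15.88 − 15.098 = 44.355 J
v = √(2 × 44.355/0.810) = 10.47 m/s

v = 10.5 m/s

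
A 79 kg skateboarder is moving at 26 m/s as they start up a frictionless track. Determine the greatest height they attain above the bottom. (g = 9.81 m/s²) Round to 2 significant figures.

Setting KE at the bottom equal to PE gained: ½mv² = mgh
h = v²/(2g) = 26²/(2 × 9.81) = 34.45 m

h = 34 m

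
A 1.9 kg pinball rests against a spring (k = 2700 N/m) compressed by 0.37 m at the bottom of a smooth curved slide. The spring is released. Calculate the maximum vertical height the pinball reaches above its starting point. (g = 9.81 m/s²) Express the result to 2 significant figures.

h = 9.9 m

Energy conservation from release to the highest point: ½kx² = mgh
h = kx²/(2mg) = (2700)(0.37)²/(2 × 1.9 × 9.81) = 9.915 m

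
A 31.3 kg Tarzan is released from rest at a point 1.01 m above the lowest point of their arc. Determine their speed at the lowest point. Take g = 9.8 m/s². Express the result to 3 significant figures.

v = 4.45 m/s

Energy conservation between the two points: mgh = ½mv²
The mass cancels from both sides.
v = √(2gh) = √(2 × 9.8 × 1.01) = √19.796 = 4.449 m/s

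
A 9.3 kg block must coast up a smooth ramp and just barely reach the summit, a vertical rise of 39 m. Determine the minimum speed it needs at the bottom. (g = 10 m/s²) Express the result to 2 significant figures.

At the top it is momentarily at rest, so all KE converts to PE: ½mv² = mgh
v = √(2gh) = √(2 × 10 × 39) = 27.93 m/s

v = 28 m/s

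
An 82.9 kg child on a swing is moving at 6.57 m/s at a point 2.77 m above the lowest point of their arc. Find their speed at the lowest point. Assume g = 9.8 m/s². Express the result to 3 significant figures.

By conservation of mechanical energy, ½mv₀² + mgh = ½mv²
v² = v₀² + 2gh = (6.57)² + 2(9.8)(2.77) = 97.457
v = √97.457 = 9.872 m/s

v = 9.87 m/s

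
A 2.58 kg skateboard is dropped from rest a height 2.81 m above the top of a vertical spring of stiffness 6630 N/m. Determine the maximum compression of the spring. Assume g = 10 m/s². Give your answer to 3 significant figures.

x = 0.152 m

Let x be the compression. The total drop is H + x, and the skateboard is instantaneously at rest at max compression, so energy conservation gives:
mg(H + x) = ½kx²
½(6630)x² − (2.58)(10)x − (2.58)(10)(2.81) = 0
3315x² − 25.80x − 72.50 = 0
x = [25.80 + √(665.6 + 961323)]/(2 × 3315) = 0.1518 m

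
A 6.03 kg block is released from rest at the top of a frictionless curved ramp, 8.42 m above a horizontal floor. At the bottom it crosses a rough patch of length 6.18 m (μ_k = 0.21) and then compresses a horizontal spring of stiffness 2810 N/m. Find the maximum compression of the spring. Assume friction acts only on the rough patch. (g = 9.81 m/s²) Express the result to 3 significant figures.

x = 0.548 m

Initial energy: E₁ = mgh = (6.03)(9.81)(8.42) = 498.08 J
Friction removes W_f = μ_k mg d = (0.21)(6.03)(9.81)(6.18) = 76.77 J
Energy reaching the spring: E = 498.08 − 76.77 = 421.31 J
At max compression ½kx² = E ⇒ x = √(2E/k) = √(2 × 421.31/2810) = 0.5476 m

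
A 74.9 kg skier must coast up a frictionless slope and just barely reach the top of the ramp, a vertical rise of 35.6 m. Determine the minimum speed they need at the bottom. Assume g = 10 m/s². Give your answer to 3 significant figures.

At the top they are momentarily at rest, so all KE converts to PE: ½mv² = mgh
v = √(2gh) = √(2 × 10 × 35.6) = 26.68 m/s

v = 26.7 m/s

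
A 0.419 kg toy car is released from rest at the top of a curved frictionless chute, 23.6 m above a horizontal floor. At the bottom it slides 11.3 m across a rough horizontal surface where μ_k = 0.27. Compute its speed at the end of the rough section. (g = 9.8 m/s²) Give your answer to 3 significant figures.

v = 20.1 m/s

Energy bookkeeping (friction removes W_f = μ_k N d):
mgh = ½mv² + μ_k m g d
W_f = μ_k mg d = (0.27)(0.419)(9.8)(11.3) = 12.53 J
½mv² = mgh − W_f = 96.906 − 12.53 = 84.378 J
v = √(2 × 84.378/0.419) = 20.07 m/s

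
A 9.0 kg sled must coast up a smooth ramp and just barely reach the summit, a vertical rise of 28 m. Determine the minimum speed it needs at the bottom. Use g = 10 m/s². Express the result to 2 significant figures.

At the top it is momentarily at rest, so all KE converts to PE: ½mv² = mgh
v = √(2gh) = √(2 × 10 × 28) = 23.66 m/s

v = 24 m/s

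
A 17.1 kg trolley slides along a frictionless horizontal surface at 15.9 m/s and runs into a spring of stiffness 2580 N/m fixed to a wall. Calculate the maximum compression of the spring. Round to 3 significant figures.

x = 1.29 m

Conservation of energy between contact and max compression: ½mv² = ½kx²
x = v√(m/k) = 15.9 × √(17.1/2580) = 1.294 m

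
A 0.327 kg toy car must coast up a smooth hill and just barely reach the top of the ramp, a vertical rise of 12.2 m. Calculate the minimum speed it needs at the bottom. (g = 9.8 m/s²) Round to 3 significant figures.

At the top it is momentarily at rest, so all KE converts to PE: ½mv² = mgh
v = √(2gh) = √(2 × 9.8 × 12.2) = 15.46 m/s

v = 15.5 m/s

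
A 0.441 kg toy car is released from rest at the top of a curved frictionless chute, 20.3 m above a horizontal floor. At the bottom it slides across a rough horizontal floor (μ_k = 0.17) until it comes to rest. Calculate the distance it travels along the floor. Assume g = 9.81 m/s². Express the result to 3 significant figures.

d = 119 m

Applying the work–energy principle:
At rest all PE has been dissipated by friction: mgh = μ_k m g d
d = h/μ_k = 20.3/0.17 = 119.4 m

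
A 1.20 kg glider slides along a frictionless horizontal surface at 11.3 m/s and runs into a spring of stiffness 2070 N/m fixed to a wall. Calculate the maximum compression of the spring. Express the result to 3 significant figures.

x = 0.272 m

At max compression the glider is momentarily at rest: ½mv² = ½kx²
x = v√(m/k) = 11.3 × √(1.20/2070) = 0.2721 m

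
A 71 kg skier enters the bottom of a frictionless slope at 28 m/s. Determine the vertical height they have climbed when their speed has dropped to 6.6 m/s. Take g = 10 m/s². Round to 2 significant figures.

h = 37 m

Energy balance between the two points: ½mv₁² = ½mv₂² + mgh
h = (v₁² − v₂²)/(2g) = (28² − 6.6²)/(2 × 10) = 37.02 m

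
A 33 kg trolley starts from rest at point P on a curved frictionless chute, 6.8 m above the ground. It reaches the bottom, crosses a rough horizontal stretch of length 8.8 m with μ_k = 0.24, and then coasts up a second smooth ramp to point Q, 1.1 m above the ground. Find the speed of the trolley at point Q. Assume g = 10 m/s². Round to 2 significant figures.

Energy at P: mgh₁ = (33)(10)(6.8) = 2244.0 J
Friction loss: W_f = μ_k mg d = 697.0 J
At Q: ½mv² + mgh₂ = mgh₁ − W_f
½mv² = 2244.0 − 697.0 − 363.00 = 1184.0 J
v = √(2 × 1184.0/33) = 8.471 m/s

v = 8.5 m/s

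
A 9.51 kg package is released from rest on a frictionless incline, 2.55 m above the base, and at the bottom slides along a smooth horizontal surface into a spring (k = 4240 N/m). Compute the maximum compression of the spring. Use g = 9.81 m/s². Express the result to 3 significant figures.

x = 0.335 m

At max compression the package is momentarily at rest: mgh = ½kx²
x = √(2mgh/k) = √(2 × 9.51 × 9.81 × 2.55 / 4240) = 0.3350 m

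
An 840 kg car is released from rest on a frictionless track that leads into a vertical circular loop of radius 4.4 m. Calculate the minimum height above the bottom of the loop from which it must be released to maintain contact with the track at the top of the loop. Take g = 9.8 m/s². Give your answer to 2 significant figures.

h = 11 m

At the top, for minimum speed gravity alone supplies the centripetal force: mg = mv_top²/r ⇒ v_top² = gr = 43.12 m²/s²
Energy conservation from release height h to the top (height 2r): mgh = ½mv_top² + mg(2r)
h = v_top²/(2g) + 2r = r/2 + 2r = 5r/2 = 11.00 m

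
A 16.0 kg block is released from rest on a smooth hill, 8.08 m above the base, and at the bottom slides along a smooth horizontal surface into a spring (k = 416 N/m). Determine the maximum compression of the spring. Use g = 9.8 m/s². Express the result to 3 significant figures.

x = 2.47 m

Energy conservation (no friction) from release to max compression: mgh = ½kx²
x = √(2mgh/k) = √(2 × 16.0 × 9.8 × 8.08 / 416) = 2.468 m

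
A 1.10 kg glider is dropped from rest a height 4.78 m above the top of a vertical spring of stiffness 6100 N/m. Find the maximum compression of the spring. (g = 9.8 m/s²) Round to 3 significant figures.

Let x be the compression. The total drop is H + x, and the glider is instantaneously at rest at max compression, so energy conservation gives:
mg(H + x) = ½kx²
½(6100)x² − (1.10)(9.8)x − (1.10)(9.8)(4.78) = 0
3050x² − 10.78x − 51.53 = 0
x = [10.78 + √(116.2 + 628646)]/(2 × 3050) = 0.1318 m

x = 0.132 m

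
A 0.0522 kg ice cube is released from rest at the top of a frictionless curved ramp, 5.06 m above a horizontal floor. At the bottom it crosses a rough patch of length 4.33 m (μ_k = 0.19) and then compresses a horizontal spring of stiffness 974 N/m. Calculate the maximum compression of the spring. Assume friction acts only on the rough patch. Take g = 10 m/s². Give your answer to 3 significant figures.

x = 0.0674 m

Initial energy: E₁ = mgh = (0.0522)(10)(5.06) = 2.6413 J
Friction removes W_f = μ_k mg d = (0.19)(0.0522)(10)(4.33) = 0.4294 J
Energy reaching the spring: E = 2.6413 − 0.4294 = 2.2119 J
At max compression ½kx² = E ⇒ x = √(2E/k) = √(2 × 2.2119/974) = 0.06739 m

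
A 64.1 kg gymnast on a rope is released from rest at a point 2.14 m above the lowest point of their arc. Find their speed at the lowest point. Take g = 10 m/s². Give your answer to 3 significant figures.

Mechanical energy is conserved (no friction): mgh = ½mv²
The mass cancels from both sides.
v = √(2gh) = √(2 × 10 × 2.14) = √42.800 = 6.542 m/s

v = 6.54 m/s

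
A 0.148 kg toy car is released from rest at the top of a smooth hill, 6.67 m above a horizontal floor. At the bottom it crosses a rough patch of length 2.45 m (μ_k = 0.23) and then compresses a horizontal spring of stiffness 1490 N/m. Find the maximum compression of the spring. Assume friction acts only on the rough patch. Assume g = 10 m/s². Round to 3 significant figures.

Initial energy: E₁ = mgh = (0.148)(10)(6.67) = 9.8716 J
Friction removes W_f = μ_k mg d = (0.23)(0.148)(10)(2.45) = 0.8340 J
Energy reaching the spring: E = 9.8716 − 0.8340 = 9.0376 J
At max compression ½kx² = E ⇒ x = √(2E/k) = √(2 × 9.0376/1490) = 0.1101 m

x = 0.110 m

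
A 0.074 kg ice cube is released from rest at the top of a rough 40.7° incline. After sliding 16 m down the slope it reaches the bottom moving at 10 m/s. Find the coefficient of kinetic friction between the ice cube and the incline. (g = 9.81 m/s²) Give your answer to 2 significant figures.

The energy dissipated by friction is the PE lost minus the KE gained:
mgL sinθ = 7.5741 J; ½mv² = 3.7000 J
W_f = 7.5741 − 3.7000 = 3.874 J
μ_k = W_f/(mg cosθ · L) = 3.874/(0.5504 × 16) = 0.4400

μ_k = 0.44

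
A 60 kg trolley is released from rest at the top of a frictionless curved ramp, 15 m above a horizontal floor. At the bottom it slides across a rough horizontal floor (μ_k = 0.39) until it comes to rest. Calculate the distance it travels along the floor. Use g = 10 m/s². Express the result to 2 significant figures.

Applying the work–energy principle:
At rest all PE has been dissipated by friction: mgh = μ_k m g d
d = h/μ_k = 15/0.39 = 38.46 m

d = 38 m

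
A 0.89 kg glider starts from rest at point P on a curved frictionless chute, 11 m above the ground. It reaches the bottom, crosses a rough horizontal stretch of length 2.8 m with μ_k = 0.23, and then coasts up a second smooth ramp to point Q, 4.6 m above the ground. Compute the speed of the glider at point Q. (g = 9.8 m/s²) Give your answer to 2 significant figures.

Energy at P: mgh₁ = (0.89)(9.8)(11) = 95.942 J
Friction loss: W_f = μ_k mg d = 5.617 J
At Q: ½mv² + mgh₂ = mgh₁ − W_f
½mv² = 95.942 − 5.617 − 40.121 = 50.204 J
v = √(2 × 50.204/0.89) = 10.62 m/s

v = 11 m/s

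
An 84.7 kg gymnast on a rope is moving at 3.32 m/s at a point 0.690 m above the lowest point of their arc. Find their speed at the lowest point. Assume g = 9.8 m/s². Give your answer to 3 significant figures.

v = 4.95 m/s

By conservation of mechanical energy, ½mv₀² + mgh = ½mv²
v² = v₀² + 2gh = (3.32)² + 2(9.8)(0.690) = 24.546
v = √24.546 = 4.954 m/s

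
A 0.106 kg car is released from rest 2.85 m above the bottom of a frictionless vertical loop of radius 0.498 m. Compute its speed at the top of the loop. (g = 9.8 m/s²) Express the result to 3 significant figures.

v = 6.03 m/s

Energy conservation: mgh = ½mv_top² + mg(2r)
v_top² = 2g(h − 2r) = 2(9.8)(2.85 − 0.9960) = 36.34
v_top = 6.028 m/s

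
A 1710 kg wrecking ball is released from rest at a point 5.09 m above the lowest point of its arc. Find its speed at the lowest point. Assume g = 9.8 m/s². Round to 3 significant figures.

Energy conservation between the two points: mgh = ½mv²
v = √(2gh) = √(2 × 9.8 × 5.09) = √99.764 = 9.988 m/s

v = 9.99 m/s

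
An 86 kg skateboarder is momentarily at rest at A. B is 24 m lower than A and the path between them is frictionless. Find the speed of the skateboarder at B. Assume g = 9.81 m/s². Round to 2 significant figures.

v = 22 m/s

Energy conservation between the two points: mgh = ½mv²
The mass cancels from both sides.
v = √(2gh) = √(2 × 9.81 × 24) = √470.88 = 21.70 m/s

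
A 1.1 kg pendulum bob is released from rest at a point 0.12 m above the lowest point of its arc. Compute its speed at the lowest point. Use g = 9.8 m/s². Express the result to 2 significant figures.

Equating total energy at the two states: mgh = ½mv²
v = √(2gh) = √(2 × 9.8 × 0.12) = √2.3520 = 1.534 m/s

v = 1.5 m/s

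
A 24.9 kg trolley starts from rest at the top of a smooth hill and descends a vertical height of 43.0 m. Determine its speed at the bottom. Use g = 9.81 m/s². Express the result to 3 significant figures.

v = 29.0 m/s

Mechanical energy is conserved (no friction): mgh = ½mv²
v = √(2gh) = √(2 × 9.81 × 43.0) = √843.66 = 29.05 m/s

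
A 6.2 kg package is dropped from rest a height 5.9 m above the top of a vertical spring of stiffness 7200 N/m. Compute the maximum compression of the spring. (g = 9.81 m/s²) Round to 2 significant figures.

x = 0.32 m

Take the reference level at the top of the uncompressed spring. At max compression the package has fallen H + x and is momentarily at rest:
mg(H + x) = ½kx²
½(7200)x² − (6.2)(9.81)x − (6.2)(9.81)(5.9) = 0
3600x² − 60.82x − 358.8 = 0
x = [60.82 + √(3699 + 5.1674e+06)]/(2 × 3600) = 0.3243 m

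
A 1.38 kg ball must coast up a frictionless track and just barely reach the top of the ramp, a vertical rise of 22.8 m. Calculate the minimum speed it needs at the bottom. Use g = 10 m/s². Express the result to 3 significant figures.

At the top it is momentarily at rest, so all KE converts to PE: ½mv² = mgh
v = √(2gh) = √(2 × 10 × 22.8) = 21.35 m/s

v = 21.4 m/s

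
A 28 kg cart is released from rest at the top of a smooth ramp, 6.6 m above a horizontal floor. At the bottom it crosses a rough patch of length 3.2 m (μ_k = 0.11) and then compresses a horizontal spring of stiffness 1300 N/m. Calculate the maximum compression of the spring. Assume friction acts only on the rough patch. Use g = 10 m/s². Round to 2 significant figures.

x = 1.6 m

Initial energy: E₁ = mgh = (28)(10)(6.6) = 1848.0 J
Friction removes W_f = μ_k mg d = (0.11)(28)(10)(3.2) = 98.56 J
Energy reaching the spring: E = 1848.0 − 98.56 = 1749.4 J
At max compression ½kx² = E ⇒ x = √(2E/k) = √(2 × 1749.4/1300) = 1.641 m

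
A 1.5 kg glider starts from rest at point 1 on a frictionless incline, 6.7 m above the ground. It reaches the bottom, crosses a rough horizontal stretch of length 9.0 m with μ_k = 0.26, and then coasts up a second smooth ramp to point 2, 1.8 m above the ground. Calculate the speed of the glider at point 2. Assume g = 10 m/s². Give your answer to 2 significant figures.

v = 7.2 m/s

Energy at 1: mgh₁ = (1.5)(10)(6.7) = 100.50 J
Friction loss: W_f = μ_k mg d = 35.10 J
At 2: ½mv² + mgh₂ = mgh₁ − W_f
½mv² = 100.50 − 35.10 − 27.000 = 38.400 J
v = √(2 × 38.400/1.5) = 7.155 m/s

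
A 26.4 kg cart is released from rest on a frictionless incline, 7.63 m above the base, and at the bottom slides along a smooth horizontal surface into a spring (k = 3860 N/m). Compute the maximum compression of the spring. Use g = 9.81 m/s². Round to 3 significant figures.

Gravitational PE at the top equals spring PE at max compression: mgh = ½kx²
x = √(2mgh/k) = √(2 × 26.4 × 9.81 × 7.63 / 3860) = 1.012 m

x = 1.01 m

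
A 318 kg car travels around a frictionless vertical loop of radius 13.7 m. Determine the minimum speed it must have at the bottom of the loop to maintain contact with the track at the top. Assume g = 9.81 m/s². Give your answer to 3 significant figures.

At the top: mg = mv_top²/r ⇒ v_top² = gr = 134.4 m²/s²
Energy from bottom to top (height 2r): ½mv_bot² = ½mv_top² + mg(2r)
v_bot² = gr + 4gr = 5gr = 672.0
v_bot = √(5gr) = 25.92 m/s

v = 25.9 m/s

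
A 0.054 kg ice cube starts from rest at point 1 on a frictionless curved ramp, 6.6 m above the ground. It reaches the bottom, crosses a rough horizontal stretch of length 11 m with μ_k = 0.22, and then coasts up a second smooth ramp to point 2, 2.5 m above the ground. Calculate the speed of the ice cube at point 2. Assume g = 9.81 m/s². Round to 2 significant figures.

v = 5.7 m/s

Energy at 1: mgh₁ = (0.054)(9.81)(6.6) = 3.4963 J
Friction loss: W_f = μ_k mg d = 1.282 J
At 2: ½mv² + mgh₂ = mgh₁ − W_f
½mv² = 3.4963 − 1.282 − 1.3243 = 0.88996 J
v = √(2 × 0.88996/0.054) = 5.741 m/s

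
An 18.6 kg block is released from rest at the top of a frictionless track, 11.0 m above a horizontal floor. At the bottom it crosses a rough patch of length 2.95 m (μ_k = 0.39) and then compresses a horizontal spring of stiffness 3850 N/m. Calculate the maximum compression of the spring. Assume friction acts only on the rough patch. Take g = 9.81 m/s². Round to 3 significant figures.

Initial energy: E₁ = mgh = (18.6)(9.81)(11.0) = 2007.1 J
Friction removes W_f = μ_k mg d = (0.39)(18.6)(9.81)(2.95) = 209.9 J
Energy reaching the spring: E = 2007.1 − 209.9 = 1797.2 J
At max compression ½kx² = E ⇒ x = √(2E/k) = √(2 × 1797.2/3850) = 0.9662 m

x = 0.966 m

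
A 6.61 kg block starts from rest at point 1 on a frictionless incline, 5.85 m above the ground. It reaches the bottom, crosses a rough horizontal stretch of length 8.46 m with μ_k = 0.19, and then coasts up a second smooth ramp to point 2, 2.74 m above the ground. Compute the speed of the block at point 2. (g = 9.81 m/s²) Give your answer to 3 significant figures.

Energy at 1: mgh₁ = (6.61)(9.81)(5.85) = 379.34 J
Friction loss: W_f = μ_k mg d = 104.2 J
At 2: ½mv² + mgh₂ = mgh₁ − W_f
½mv² = 379.34 − 104.2 − 177.67 = 97.435 J
v = √(2 × 97.435/6.61) = 5.430 m/s

v = 5.43 m/s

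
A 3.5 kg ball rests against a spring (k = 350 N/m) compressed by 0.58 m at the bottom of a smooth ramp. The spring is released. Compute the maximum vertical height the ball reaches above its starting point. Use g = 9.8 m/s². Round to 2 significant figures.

Energy conservation from release to the highest point: ½kx² = mgh
h = kx²/(2mg) = (350)(0.58)²/(2 × 3.5 × 9.8) = 1.716 m

h = 1.7 m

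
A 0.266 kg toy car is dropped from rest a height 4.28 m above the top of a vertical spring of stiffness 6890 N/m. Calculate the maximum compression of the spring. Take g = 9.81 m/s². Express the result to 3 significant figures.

Measuring PE from the top of the relaxed spring, at max compression the car has dropped H + x with zero KE, so:
mg(H + x) = ½kx²
½(6890)x² − (0.266)(9.81)x − (0.266)(9.81)(4.28) = 0
3445x² − 2.609x − 11.17 = 0
x = [2.609 + √(6.809 + 153902)]/(2 × 3445) = 0.05732 m

x = 0.0573 m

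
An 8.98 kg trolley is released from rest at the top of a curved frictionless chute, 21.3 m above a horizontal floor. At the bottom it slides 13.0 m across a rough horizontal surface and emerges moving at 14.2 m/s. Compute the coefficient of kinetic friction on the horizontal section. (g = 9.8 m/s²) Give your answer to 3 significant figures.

Energy bookkeeping (friction removes W_f = μ_k N d):
mgh = ½mv² + μ_k m g d
mgh = 1874.5 J; ½mv² = 905.36 J
W_f = 1874.5 − 905.36 = 969.1 J
μ_k = W_f/(mg·d) = 969.1/(88.00 × 13.0) = 0.8471

μ_k = 0.847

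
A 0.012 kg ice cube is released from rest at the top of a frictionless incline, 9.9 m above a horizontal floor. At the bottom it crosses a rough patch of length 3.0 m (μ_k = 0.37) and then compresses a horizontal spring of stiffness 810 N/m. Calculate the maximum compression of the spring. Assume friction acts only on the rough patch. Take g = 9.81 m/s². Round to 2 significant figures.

x = 0.051 m

Initial energy: E₁ = mgh = (0.012)(9.81)(9.9) = 1.1654 J
Friction removes W_f = μ_k mg d = (0.37)(0.012)(9.81)(3.0) = 0.1307 J
Energy reaching the spring: E = 1.1654 − 0.1307 = 1.0348 J
At max compression ½kx² = E ⇒ x = √(2E/k) = √(2 × 1.0348/810) = 0.05055 m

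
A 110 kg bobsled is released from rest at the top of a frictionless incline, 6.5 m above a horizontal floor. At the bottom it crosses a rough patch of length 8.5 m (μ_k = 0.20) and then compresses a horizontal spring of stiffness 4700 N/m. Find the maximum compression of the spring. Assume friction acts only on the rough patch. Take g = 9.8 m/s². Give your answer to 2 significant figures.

x = 1.5 m

Initial energy: E₁ = mgh = (110)(9.8)(6.5) = 7007.0 J
Friction removes W_f = μ_k mg d = (0.20)(110)(9.8)(8.5) = 1833 J
Energy reaching the spring: E = 7007.0 − 1833 = 5174.4 J
At max compression ½kx² = E ⇒ x = √(2E/k) = √(2 × 5174.4/4700) = 1.484 m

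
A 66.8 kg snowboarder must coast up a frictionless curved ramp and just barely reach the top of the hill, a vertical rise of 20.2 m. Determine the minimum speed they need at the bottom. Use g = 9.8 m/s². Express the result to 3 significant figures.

v = 19.9 m/s

At the top they are momentarily at rest, so all KE converts to PE: ½mv² = mgh
v = √(2gh) = √(2 × 9.8 × 20.2) = 19.90 m/s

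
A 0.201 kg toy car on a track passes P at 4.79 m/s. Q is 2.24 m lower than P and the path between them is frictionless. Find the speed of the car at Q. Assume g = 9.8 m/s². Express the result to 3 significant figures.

v = 8.18 m/s

By conservation of mechanical energy, ½mv₀² + mgh = ½mv²
v² = v₀² + 2gh = (4.79)² + 2(9.8)(2.24) = 66.848
v = √66.848 = 8.176 m/s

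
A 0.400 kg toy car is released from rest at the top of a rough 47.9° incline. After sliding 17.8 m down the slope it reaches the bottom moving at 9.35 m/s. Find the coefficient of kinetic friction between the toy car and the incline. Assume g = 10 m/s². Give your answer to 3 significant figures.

Energy balance down the incline: mg L sinθ − ½mv² = μ_k (mg cosθ) L
mgL sinθ = 52.829 J; ½mv² = 17.485 J
W_f = 52.829 − 17.485 = 35.34 J
μ_k = W_f/(mg cosθ · L) = 35.34/(2.682 × 17.8) = 0.7404

μ_k = 0.740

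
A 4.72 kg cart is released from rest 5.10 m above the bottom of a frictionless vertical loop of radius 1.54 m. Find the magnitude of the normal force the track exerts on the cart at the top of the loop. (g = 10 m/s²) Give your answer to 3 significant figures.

N = 76.6 N

Energy from release to top (height 2r): mgh = ½mv_top² + mg(2r)
v_top² = 2g(h − 2r) = 2(10)(5.10 − 3.080) = 40.400 m²/s²
At the top, both N and weight point toward the centre: N + mg = mv_top²/r
N = m(v_top²/r − g) = 4.72(40.400/1.54 − 10) = 76.62 N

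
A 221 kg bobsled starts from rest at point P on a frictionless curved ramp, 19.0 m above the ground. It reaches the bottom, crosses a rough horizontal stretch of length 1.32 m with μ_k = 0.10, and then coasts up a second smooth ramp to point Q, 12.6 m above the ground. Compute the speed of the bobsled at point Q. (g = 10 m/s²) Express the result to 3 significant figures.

Energy at P: mgh₁ = (221)(10)(19.0) = 41990 J
Friction loss: W_f = μ_k mg d = 291.7 J
At Q: ½mv² + mgh₂ = mgh₁ − W_f
½mv² = 41990 − 291.7 − 27846 = 13852 J
v = √(2 × 13852/221) = 11.20 m/s

v = 11.2 m/s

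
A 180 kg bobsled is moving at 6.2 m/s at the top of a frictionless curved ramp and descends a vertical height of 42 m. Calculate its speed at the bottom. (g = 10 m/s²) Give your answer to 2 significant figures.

v = 30 m/s

Mechanical energy is conserved (no friction): ½mv₀² + mgh = ½mv²
v² = v₀² + 2gh = (6.2)² + 2(10)(42) = 878.44
v = √878.44 = 29.64 m/s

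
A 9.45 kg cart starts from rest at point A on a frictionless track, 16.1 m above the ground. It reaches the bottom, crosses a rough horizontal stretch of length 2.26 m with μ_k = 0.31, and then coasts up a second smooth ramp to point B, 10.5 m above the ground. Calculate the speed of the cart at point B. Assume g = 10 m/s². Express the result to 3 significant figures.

v = 9.90 m/s

Energy at A: mgh₁ = (9.45)(10)(16.1) = 1521.5 J
Friction loss: W_f = μ_k mg d = 66.21 J
At B: ½mv² + mgh₂ = mgh₁ − W_f
½mv² = 1521.5 − 66.21 − 992.25 = 462.99 J
v = √(2 × 462.99/9.45) = 9.899 m/s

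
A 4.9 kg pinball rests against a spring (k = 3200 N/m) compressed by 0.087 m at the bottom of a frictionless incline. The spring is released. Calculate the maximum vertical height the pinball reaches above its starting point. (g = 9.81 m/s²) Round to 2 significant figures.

At maximum height the pinball is at rest, so ½kx² = mgh
h = kx²/(2mg) = (3200)(0.087)²/(2 × 4.9 × 9.81) = 0.2519 m

h = 0.25 m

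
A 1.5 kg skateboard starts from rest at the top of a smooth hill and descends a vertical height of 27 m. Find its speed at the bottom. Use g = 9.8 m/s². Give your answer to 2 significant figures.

v = 23 m/s

By conservation of mechanical energy, mgh = ½mv²
v = √(2gh) = √(2 × 9.8 × 27) = √529.20 = 23.00 m/s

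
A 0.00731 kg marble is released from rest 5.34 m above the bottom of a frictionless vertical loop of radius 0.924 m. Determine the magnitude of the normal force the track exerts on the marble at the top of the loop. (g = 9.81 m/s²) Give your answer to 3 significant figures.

Energy from release to top (height 2r): mgh = ½mv_top² + mg(2r)
v_top² = 2g(h − 2r) = 2(9.81)(5.34 − 1.848) = 68.513 m²/s²
At the top, both N and weight point toward the centre: N + mg = mv_top²/r
N = m(v_top²/r − g) = 0.00731(68.513/0.924 − 9.81) = 0.4703 N

N = 0.470 N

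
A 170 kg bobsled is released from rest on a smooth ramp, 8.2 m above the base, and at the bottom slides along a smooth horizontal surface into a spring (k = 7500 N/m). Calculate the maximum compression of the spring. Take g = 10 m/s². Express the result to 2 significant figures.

Gravitational PE at the top equals spring PE at max compression: mgh = ½kx²
x = √(2mgh/k) = √(2 × 170 × 10 × 8.2 / 7500) = 1.928 m

x = 1.9 m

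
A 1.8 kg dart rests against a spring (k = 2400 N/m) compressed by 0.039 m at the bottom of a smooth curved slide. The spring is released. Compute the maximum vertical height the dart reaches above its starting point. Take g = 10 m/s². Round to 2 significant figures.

Energy conservation from release to the highest point: ½kx² = mgh
h = kx²/(2mg) = (2400)(0.039)²/(2 × 1.8 × 10) = 0.1014 m

h = 0.10 m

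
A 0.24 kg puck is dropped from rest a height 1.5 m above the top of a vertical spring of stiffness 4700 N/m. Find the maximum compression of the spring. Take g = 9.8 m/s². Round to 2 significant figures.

Measuring PE from the top of the relaxed spring, at max compression the puck has dropped H + x with zero KE, so:
mg(H + x) = ½kx²
½(4700)x² − (0.24)(9.8)x − (0.24)(9.8)(1.5) = 0
2350x² − 2.352x − 3.528 = 0
x = [2.352 + √(5.532 + 33163)]/(2 × 2350) = 0.03925 m

x = 0.039 m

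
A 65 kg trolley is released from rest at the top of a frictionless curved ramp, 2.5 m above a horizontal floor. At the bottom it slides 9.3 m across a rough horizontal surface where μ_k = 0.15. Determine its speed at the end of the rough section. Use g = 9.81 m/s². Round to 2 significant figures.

v = 4.7 m/s

Energy at the top = energy at the end + work done against friction:
mgh = ½mv² + μ_k m g d
W_f = μ_k mg d = (0.15)(65)(9.81)(9.3) = 889.5 J
½mv² = mgh − W_f = 1594.1 − 889.5 = 704.60 J
v = √(2 × 704.60/65) = 4.656 m/s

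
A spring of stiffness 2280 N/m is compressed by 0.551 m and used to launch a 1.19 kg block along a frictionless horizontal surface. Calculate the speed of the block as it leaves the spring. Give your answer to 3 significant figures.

Spring PE converts entirely to kinetic energy: ½kx² = ½mv²
v = x√(k/m) = 0.551 × √(2280/1.19) = 24.12 m/s

v = 24.1 m/s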